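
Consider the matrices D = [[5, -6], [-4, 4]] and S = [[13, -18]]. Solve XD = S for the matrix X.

X = [[5, 3]]

Since D sits to the right of X, X = SD⁻¹.
det D = -4, so D⁻¹ = [[-1, -3/2], [-1, -5/4]].
X = SD⁻¹ = [[13, -18]] · [[-1, -3/2], [-1, -5/4]] = [[5, 3]].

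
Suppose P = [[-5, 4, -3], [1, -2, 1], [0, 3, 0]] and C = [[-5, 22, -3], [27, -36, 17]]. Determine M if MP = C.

M = [[1, 0, 6], [-5, 2, -4]]

Right-multiplying both sides by P⁻¹ gives M = CP⁻¹.
P has determinant 6; P⁻¹ = [[-1/2, -3/2, -1/3], [0, 0, 1/3], [1/2, 5/2, 1]].
M = CP⁻¹ = [[-5, 22, -3], [27, -36, 17]] · [[-1/2, -3/2, -1/3], [0, 0, 1/3], [1/2, 5/2, 1]] = [[1, 0, 6], [-5, 2, -4]].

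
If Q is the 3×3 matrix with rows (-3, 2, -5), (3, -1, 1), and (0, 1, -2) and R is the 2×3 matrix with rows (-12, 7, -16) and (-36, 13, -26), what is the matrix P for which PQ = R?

P = [[3, -1, 0], [6, -6, -5]]

Right-multiplying both sides by Q⁻¹ gives P = RQ⁻¹.
det Q = -6, so Q⁻¹ = [[-1/6, 1/6, 1/2], [-1, -1, 2], [-1/2, -1/2, 1/2]].
P = RQ⁻¹ = [[-12, 7, -16], [-36, 13, -26]] · [[-1/6, 1/6, 1/2], [-1, -1, 2], [-1/2, -1/2, 1/2]] = [[3, -1, 0], [6, -6, -5]].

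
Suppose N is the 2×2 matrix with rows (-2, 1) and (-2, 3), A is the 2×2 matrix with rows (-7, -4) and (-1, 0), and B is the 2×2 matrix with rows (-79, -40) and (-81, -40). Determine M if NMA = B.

M = [[-5, -4], [0, 1]]

M = N⁻¹BA⁻¹ (apply N⁻¹ on the left and A⁻¹ on the right).
det N = -4, so N⁻¹ = [[-3/4, 1/4], [-1/2, 1/2]].
det A = -4, so A⁻¹ = [[0, -1], [-1/4, 7/4]].
N⁻¹B = [[39, 20], [-1, 0]].
M = (N⁻¹B)A⁻¹ = [[-5, -4], [0, 1]].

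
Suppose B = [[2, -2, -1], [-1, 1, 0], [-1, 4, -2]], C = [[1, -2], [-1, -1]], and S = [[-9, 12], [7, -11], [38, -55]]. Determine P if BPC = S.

P = [[-1, -1], [5, -2], [-5, 0]]

Isolating P: multiply by B⁻¹ from the left and C⁻¹ from the right, so P = B⁻¹SC⁻¹.
det B = 3, so B⁻¹ = [[-2/3, -8/3, 1/3], [-2/3, -5/3, 1/3], [-1, -2, 0]].
det C = -3, so C⁻¹ = [[1/3, -2/3], [-1/3, -1/3]].
B⁻¹S = [[0, 3], [7, -8], [-5, 10]].
P = (B⁻¹S)C⁻¹ = [[-1, -1], [5, -2], [-5, 0]].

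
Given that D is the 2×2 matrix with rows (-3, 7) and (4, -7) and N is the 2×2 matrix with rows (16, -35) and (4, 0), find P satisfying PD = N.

Since D sits to the right of P, P = ND⁻¹.
det D = -7, so D⁻¹ = [[1, 1], [4/7, 3/7]].
P = ND⁻¹ = [[16, -35], [4, 0]] · [[1, 1], [4/7, 3/7]] = [[-4, 1], [4, 4]].

P = [[-4, 1], [4, 4]]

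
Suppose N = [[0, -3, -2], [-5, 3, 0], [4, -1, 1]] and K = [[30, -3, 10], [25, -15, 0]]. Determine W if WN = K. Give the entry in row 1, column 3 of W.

0

N is on the right of W, so right-multiply by N⁻¹: W = KN⁻¹.
det N = -1; the adjugate gives N⁻¹ = [[-3, -5, -6], [-5, -8, -10], [7, 12, 15]].
W = KN⁻¹ = [[30, -3, 10], [25, -15, 0]] · [[-3, -5, -6], [-5, -8, -10], [7, 12, 15]] = [[-5, -6, 0], [0, -5, 0]].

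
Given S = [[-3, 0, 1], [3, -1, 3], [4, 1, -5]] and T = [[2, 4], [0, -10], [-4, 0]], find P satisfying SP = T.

P = [[0, -2], [6, -2], [2, -2]]

S is on the left of P, so left-multiply by S⁻¹: P = S⁻¹T.
det S = 1; the adjugate gives S⁻¹ = [[2, 1, 1], [27, 11, 12], [7, 3, 3]].
P = S⁻¹T = [[2, 1, 1], [27, 11, 12], [7, 3, 3]] · [[2, 4], [0, -10], [-4, 0]] = [[0, -2], [6, -2], [2, -2]].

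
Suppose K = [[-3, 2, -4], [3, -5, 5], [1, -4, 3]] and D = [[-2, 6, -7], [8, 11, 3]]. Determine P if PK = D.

P = [[3, 4, -5], [-5, -1, -4]]

Right-multiplying both sides by K⁻¹ gives P = DK⁻¹.
K has determinant 5; K⁻¹ = [[1, 2, -2], [-4/5, -1, 3/5], [-7/5, -2, 9/5]].
P = DK⁻¹ = [[-2, 6, -7], [8, 11, 3]] · [[1, 2, -2], [-4/5, -1, 3/5], [-7/5, -2, 9/5]] = [[3, 4, -5], [-5, -1, -4]].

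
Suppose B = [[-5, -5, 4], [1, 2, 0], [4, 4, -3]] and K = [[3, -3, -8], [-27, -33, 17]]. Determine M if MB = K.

Since B sits to the right of M, M = KB⁻¹.
B has determinant -1; B⁻¹ = [[6, -1, 8], [-3, 1, -4], [4, 0, 5]].
M = KB⁻¹ = [[3, -3, -8], [-27, -33, 17]] · [[6, -1, 8], [-3, 1, -4], [4, 0, 5]] = [[-5, -6, -4], [5, -6, 1]].

M = [[-5, -6, -4], [5, -6, 1]]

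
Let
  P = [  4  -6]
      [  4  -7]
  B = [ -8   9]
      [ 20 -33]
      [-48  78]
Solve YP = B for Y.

P is on the right of Y, so right-multiply by P⁻¹: Y = BP⁻¹.
det P = -4; the adjugate gives P⁻¹ = [[7/4, -3/2], [1, -1]].
Y = BP⁻¹ = [[-8, 9], [20, -33], [-48, 78]] · [[7/4, -3/2], [1, -1]] = [[-5, 3], [2, 3], [-6, -6]].

Y = [[-5, 3], [2, 3], [-6, -6]]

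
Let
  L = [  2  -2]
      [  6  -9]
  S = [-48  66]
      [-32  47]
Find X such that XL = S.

Right-multiplying both sides by L⁻¹ gives X = SL⁻¹.
L has determinant -6; L⁻¹ = [[3/2, -1/3], [1, -1/3]].
X = SL⁻¹ = [[-48, 66], [-32, 47]] · [[3/2, -1/3], [1, -1/3]] = [[-6, -6], [-1, -5]].

X = [[-6, -6], [-1, -5]]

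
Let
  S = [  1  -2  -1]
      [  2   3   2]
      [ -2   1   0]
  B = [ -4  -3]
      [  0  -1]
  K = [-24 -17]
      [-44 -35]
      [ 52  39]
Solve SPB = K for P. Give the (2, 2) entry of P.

0

P = S⁻¹KB⁻¹ (apply S⁻¹ on the left and B⁻¹ on the right).
S has determinant -2; S⁻¹ = [[1, 1/2, 1/2], [2, 1, 2], [-4, -3/2, -7/2]].
B has determinant 4; B⁻¹ = [[-1/4, 3/4], [0, -1]].
S⁻¹K = [[-20, -15], [12, 9], [-20, -16]].
P = (S⁻¹K)B⁻¹ = [[5, 0], [-3, 0], [5, 1]].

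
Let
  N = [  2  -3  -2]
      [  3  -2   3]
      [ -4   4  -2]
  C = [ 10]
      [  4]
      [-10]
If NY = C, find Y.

N is on the left of Y, so left-multiply by N⁻¹: Y = N⁻¹C.
det N = -6, so N⁻¹ = [[4/3, 7/3, 13/6], [1, 2, 2], [-2/3, -2/3, -5/6]].
Y = N⁻¹C = [[4/3, 7/3, 13/6], [1, 2, 2], [-2/3, -2/3, -5/6]] · [[10], [4], [-10]] = [[1], [-2], [-1]].

Y = [[1], [-2], [-1]]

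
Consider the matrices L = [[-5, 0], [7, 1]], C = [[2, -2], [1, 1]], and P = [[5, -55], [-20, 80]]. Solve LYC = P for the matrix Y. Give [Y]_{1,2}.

5

Y = L⁻¹PC⁻¹ (apply L⁻¹ on the left and C⁻¹ on the right).
det L = -5; the adjugate gives L⁻¹ = [[-1/5, 0], [7/5, 1]].
det C = 4; the adjugate gives C⁻¹ = [[1/4, 1/2], [-1/4, 1/2]].
L⁻¹P = [[-1, 11], [-13, 3]].
Y = (L⁻¹P)C⁻¹ = [[-3, 5], [-4, -5]].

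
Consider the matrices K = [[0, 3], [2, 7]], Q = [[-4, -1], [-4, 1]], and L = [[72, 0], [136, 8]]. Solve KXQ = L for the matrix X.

X = [[0, 4], [-3, -3]]

X = K⁻¹LQ⁻¹ (apply K⁻¹ on the left and Q⁻¹ on the right).
det K = -6; the adjugate gives K⁻¹ = [[-7/6, 1/2], [1/3, 0]].
det Q = -8, so Q⁻¹ = [[-1/8, -1/8], [-1/2, 1/2]].
K⁻¹L = [[-16, 4], [24, 0]].
X = (K⁻¹L)Q⁻¹ = [[0, 4], [-3, -3]].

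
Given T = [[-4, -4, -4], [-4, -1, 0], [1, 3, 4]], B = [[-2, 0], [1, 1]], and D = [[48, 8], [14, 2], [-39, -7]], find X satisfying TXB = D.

Left-multiply by T⁻¹ and right-multiply by B⁻¹: X = T⁻¹DB⁻¹.
det T = -4, so T⁻¹ = [[1, -1, 1], [-4, 3, -4], [11/4, -2, 3]].
B has determinant -2; B⁻¹ = [[-1/2, 0], [1/2, 1]].
T⁻¹D = [[-5, -1], [6, 2], [-13, -3]].
X = (T⁻¹D)B⁻¹ = [[2, -1], [-2, 2], [5, -3]].

X = [[2, -1], [-2, 2], [5, -3]]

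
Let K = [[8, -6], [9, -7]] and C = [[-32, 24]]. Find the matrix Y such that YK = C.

Y = [[-4, 0]]

K is on the right of Y, so right-multiply by K⁻¹: Y = CK⁻¹.
K has determinant -2; K⁻¹ = [[7/2, -3], [9/2, -4]].
Y = CK⁻¹ = [[-32, 24]] · [[7/2, -3], [9/2, -4]] = [[-4, 0]].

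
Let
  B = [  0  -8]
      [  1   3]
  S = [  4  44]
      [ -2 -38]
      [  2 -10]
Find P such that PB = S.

P = [[-4, 4], [4, -2], [2, 2]]

Right-multiplying both sides by B⁻¹ gives P = SB⁻¹.
det B = 8; the adjugate gives B⁻¹ = [[3/8, 1], [-1/8, 0]].
P = SB⁻¹ = [[4, 44], [-2, -38], [2, -10]] · [[3/8, 1], [-1/8, 0]] = [[-4, 4], [4, -2], [2, 2]].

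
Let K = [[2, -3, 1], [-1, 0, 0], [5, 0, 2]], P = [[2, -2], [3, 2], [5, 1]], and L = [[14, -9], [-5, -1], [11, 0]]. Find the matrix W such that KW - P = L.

W = [[2, -1], [-3, 4], [3, 3]]

KW = L + P = [[16, -11], [-2, 1], [16, 1]].
Left-multiplying both sides by K⁻¹ gives W = K⁻¹(L + P).
K has determinant -6; K⁻¹ = [[0, -1, 0], [-1/3, 1/6, 1/6], [0, 5/2, 1/2]].
W = K⁻¹(L + P) = [[2, -1], [-3, 4], [3, 3]].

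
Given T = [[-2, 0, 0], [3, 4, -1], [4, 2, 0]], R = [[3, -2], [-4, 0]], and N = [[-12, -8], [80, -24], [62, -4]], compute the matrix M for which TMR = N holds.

M = [[-2, -3], [5, -1], [2, -2]]

Isolating M: multiply by T⁻¹ from the left and R⁻¹ from the right, so M = T⁻¹NR⁻¹.
det T = -4, so T⁻¹ = [[-1/2, 0, 0], [1, 0, 1/2], [5/2, -1, 2]].
det R = -8, so R⁻¹ = [[0, -1/4], [-1/2, -3/8]].
T⁻¹N = [[6, 4], [19, -10], [14, -4]].
M = (T⁻¹N)R⁻¹ = [[-2, -3], [5, -1], [2, -2]].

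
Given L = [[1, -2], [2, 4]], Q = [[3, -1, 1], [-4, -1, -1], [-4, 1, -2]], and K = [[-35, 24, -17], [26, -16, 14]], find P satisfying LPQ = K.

P = [[-5, -2, 1], [4, 2, -2]]

P = L⁻¹KQ⁻¹ (apply L⁻¹ on the left and Q⁻¹ on the right).
L has determinant 8; L⁻¹ = [[1/2, 1/4], [-1/4, 1/8]].
Q has determinant 5; Q⁻¹ = [[3/5, -1/5, 2/5], [-4/5, -2/5, -1/5], [-8/5, 1/5, -7/5]].
L⁻¹K = [[-11, 8, -5], [12, -8, 6]].
P = (L⁻¹K)Q⁻¹ = [[-5, -2, 1], [4, 2, -2]].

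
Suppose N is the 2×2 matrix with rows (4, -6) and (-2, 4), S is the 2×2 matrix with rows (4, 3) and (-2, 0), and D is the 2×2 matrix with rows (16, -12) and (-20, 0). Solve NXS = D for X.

Isolating X: multiply by N⁻¹ from the left and S⁻¹ from the right, so X = N⁻¹DS⁻¹.
det N = 4; the adjugate gives N⁻¹ = [[1, 3/2], [1/2, 1]].
det S = 6, so S⁻¹ = [[0, -1/2], [1/3, 2/3]].
N⁻¹D = [[-14, -12], [-12, -6]].
X = (N⁻¹D)S⁻¹ = [[-4, -1], [-2, 2]].

X = [[-4, -1], [-2, 2]]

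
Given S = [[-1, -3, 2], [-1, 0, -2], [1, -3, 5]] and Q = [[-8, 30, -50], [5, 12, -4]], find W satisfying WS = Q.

W = [[-4, 6, -6], [-2, -5, -2]]

S is on the right of W, so right-multiply by S⁻¹: W = QS⁻¹.
det S = 3; the adjugate gives S⁻¹ = [[-2, 3, 2], [1, -7/3, -4/3], [1, -2, -1]].
W = QS⁻¹ = [[-8, 30, -50], [5, 12, -4]] · [[-2, 3, 2], [1, -7/3, -4/3], [1, -2, -1]] = [[-4, 6, -6], [-2, -5, -2]].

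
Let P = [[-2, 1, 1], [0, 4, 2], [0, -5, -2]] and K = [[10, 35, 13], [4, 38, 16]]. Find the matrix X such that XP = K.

Right-multiplying both sides by P⁻¹ gives X = KP⁻¹.
det P = -4; the adjugate gives P⁻¹ = [[-1/2, 3/4, 1/2], [0, -1, -1], [0, 5/2, 2]].
X = KP⁻¹ = [[10, 35, 13], [4, 38, 16]] · [[-1/2, 3/4, 1/2], [0, -1, -1], [0, 5/2, 2]] = [[-5, 5, -4], [-2, 5, -4]].

X = [[-5, 5, -4], [-2, 5, -4]]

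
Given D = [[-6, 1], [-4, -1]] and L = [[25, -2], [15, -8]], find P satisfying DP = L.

P = [[-4, 1], [1, 4]]

D is on the left of P, so left-multiply by D⁻¹: P = D⁻¹L.
D has determinant 10; D⁻¹ = [[-1/10, -1/10], [2/5, -3/5]].
P = D⁻¹L = [[-1/10, -1/10], [2/5, -3/5]] · [[25, -2], [15, -8]] = [[-4, 1], [1, 4]].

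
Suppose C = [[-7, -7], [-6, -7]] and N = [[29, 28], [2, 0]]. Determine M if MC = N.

Right-multiplying both sides by C⁻¹ gives M = NC⁻¹.
det C = 7, so C⁻¹ = [[-1, 1], [6/7, -1]].
M = NC⁻¹ = [[29, 28], [2, 0]] · [[-1, 1], [6/7, -1]] = [[-5, 1], [-2, 2]].

M = [[-5, 1], [-2, 2]]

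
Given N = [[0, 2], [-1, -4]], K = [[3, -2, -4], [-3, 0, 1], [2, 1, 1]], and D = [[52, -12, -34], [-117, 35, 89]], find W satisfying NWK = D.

Left-multiply by N⁻¹ and right-multiply by K⁻¹: W = N⁻¹DK⁻¹.
det N = 2; the adjugate gives N⁻¹ = [[-2, -1], [1/2, 0]].
K has determinant -1; K⁻¹ = [[1, 2, 2], [-5, -11, -9], [3, 7, 6]].
N⁻¹D = [[13, -11, -21], [26, -6, -17]].
W = (N⁻¹D)K⁻¹ = [[5, 0, -1], [5, -1, 4]].

W = [[5, 0, -1], [5, -1, 4]]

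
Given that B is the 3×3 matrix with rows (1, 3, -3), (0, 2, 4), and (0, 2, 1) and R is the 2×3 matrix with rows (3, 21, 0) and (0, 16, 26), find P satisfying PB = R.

P = [[3, 1, 5], [0, 6, 2]]

B is on the right of P, so right-multiply by B⁻¹: P = RB⁻¹.
det B = -6; the adjugate gives B⁻¹ = [[1, 3/2, -3], [0, -1/6, 2/3], [0, 1/3, -1/3]].
P = RB⁻¹ = [[3, 21, 0], [0, 16, 26]] · [[1, 3/2, -3], [0, -1/6, 2/3], [0, 1/3, -1/3]] = [[3, 1, 5], [0, 6, 2]].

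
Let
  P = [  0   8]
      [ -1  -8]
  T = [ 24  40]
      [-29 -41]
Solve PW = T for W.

P is on the left of W, so left-multiply by P⁻¹: W = P⁻¹T.
P has determinant 8; P⁻¹ = [[-1, -1], [1/8, 0]].
W = P⁻¹T = [[-1, -1], [1/8, 0]] · [[24, 40], [-29, -41]] = [[5, 1], [3, 5]].

W = [[5, 1], [3, 5]]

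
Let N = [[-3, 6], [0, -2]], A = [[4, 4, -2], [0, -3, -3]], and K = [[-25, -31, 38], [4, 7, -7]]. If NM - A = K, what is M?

NM = K + A = [[-21, -27, 36], [4, 4, -10]].
Left-multiplying both sides by N⁻¹ gives M = N⁻¹(K + A).
N has determinant 6; N⁻¹ = [[-1/3, -1], [0, -1/2]].
M = N⁻¹(K + A) = [[3, 5, -2], [-2, -2, 5]].

M = [[3, 5, -2], [-2, -2, 5]]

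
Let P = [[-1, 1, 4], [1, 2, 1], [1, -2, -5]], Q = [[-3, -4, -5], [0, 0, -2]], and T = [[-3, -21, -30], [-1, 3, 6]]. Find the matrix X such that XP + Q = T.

X = [[1, -4, 5], [3, 1, 1]]

XP = T − Q = [[0, -17, -25], [-1, 3, 8]].
P is on the right of X, so right-multiply by P⁻¹: X = (T − Q)P⁻¹.
det P = -2, so P⁻¹ = [[4, 3/2, 7/2], [-3, -1/2, -5/2], [2, 1/2, 3/2]].
X = (T − Q)P⁻¹ = [[1, -4, 5], [3, 1, 1]].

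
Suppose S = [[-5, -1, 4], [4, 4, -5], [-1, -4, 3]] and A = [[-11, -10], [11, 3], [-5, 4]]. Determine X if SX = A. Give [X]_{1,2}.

Left-multiplying both sides by S⁻¹ gives X = S⁻¹A.
det S = -1, so S⁻¹ = [[8, 13, 11], [7, 11, 9], [12, 19, 16]].
X = S⁻¹A = [[8, 13, 11], [7, 11, 9], [12, 19, 16]] · [[-11, -10], [11, 3], [-5, 4]] = [[0, 3], [-1, -1], [-3, 1]].

3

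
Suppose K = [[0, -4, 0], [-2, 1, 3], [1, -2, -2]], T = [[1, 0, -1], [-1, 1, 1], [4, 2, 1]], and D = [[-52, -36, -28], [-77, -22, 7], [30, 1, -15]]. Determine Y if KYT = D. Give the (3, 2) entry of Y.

1

Y = K⁻¹DT⁻¹ (apply K⁻¹ on the left and T⁻¹ on the right).
det K = 4, so K⁻¹ = [[1, -2, -3], [-1/4, 0, 0], [3/4, -1, -2]].
det T = 5; the adjugate gives T⁻¹ = [[-1/5, -2/5, 1/5], [1, 1, 0], [-6/5, -2/5, 1/5]].
K⁻¹D = [[12, 5, 3], [13, 9, 7], [-22, -7, 2]].
Y = (K⁻¹D)T⁻¹ = [[-1, -1, 3], [-2, 1, 4], [-5, 1, -4]].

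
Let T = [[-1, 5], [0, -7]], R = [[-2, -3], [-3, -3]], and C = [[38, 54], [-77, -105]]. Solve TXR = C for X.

X = T⁻¹CR⁻¹ (apply T⁻¹ on the left and R⁻¹ on the right).
det T = 7; the adjugate gives T⁻¹ = [[-1, -5/7], [0, -1/7]].
R has determinant -3; R⁻¹ = [[1, -1], [-1, 2/3]].
T⁻¹C = [[17, 21], [11, 15]].
X = (T⁻¹C)R⁻¹ = [[-4, -3], [-4, -1]].

X = [[-4, -3], [-4, -1]]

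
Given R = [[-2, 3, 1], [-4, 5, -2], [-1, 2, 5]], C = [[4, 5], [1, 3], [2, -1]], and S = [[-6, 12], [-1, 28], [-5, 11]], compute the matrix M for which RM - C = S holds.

RM = S + C = [[-2, 17], [0, 31], [-3, 10]].
Left-multiplying both sides by R⁻¹ gives M = R⁻¹(S + C).
det R = 5, so R⁻¹ = [[29/5, -13/5, -11/5], [22/5, -9/5, -8/5], [-3/5, 1/5, 2/5]].
M = R⁻¹(S + C) = [[-5, -4], [-4, 3], [0, 0]].

M = [[-5, -4], [-4, 3], [0, 0]]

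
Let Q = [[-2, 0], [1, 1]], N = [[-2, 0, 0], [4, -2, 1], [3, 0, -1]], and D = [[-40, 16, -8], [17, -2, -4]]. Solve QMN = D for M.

Left-multiply by Q⁻¹ and right-multiply by N⁻¹: M = Q⁻¹DN⁻¹.
Q has determinant -2; Q⁻¹ = [[-1/2, 0], [1/2, 1]].
det N = -4, so N⁻¹ = [[-1/2, 0, 0], [-7/4, -1/2, -1/2], [-3/2, 0, -1]].
Q⁻¹D = [[20, -8, 4], [-3, 6, -8]].
M = (Q⁻¹D)N⁻¹ = [[-2, 4, 0], [3, -3, 5]].

M = [[-2, 4, 0], [3, -3, 5]]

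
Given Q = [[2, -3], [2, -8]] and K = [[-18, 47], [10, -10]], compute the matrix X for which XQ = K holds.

X = [[-5, -4], [6, -1]]

Right-multiplying both sides by Q⁻¹ gives X = KQ⁻¹.
det Q = -10, so Q⁻¹ = [[4/5, -3/10], [1/5, -1/5]].
X = KQ⁻¹ = [[-18, 47], [10, -10]] · [[4/5, -3/10], [1/5, -1/5]] = [[-5, -4], [6, -1]].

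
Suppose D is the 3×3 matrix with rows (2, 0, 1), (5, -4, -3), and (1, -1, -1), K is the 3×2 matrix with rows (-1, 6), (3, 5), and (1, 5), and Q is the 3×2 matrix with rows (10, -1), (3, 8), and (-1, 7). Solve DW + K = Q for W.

W = [[3, -2], [0, -1], [5, -3]]

DW = Q − K = [[11, -7], [0, 3], [-2, 2]].
D is on the left of W, so left-multiply by D⁻¹: W = D⁻¹(Q − K).
det D = 1, so D⁻¹ = [[1, -1, 4], [2, -3, 11], [-1, 2, -8]].
W = D⁻¹(Q − K) = [[3, -2], [0, -1], [5, -3]].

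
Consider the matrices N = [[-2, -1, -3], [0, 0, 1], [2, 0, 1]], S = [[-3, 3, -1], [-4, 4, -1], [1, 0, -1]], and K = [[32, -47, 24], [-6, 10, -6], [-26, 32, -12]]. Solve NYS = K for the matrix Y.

Left-multiply by N⁻¹ and right-multiply by S⁻¹: Y = N⁻¹KS⁻¹.
det N = -2; the adjugate gives N⁻¹ = [[0, -1/2, 1/2], [-1, -2, -1], [0, 1, 0]].
S has determinant 1; S⁻¹ = [[-4, 3, 1], [-5, 4, 1], [-4, 3, 0]].
N⁻¹K = [[-10, 11, -3], [6, -5, 0], [-6, 10, -6]].
Y = (N⁻¹K)S⁻¹ = [[-3, 5, 1], [1, -2, 1], [-2, 4, 4]].

Y = [[-3, 5, 1], [1, -2, 1], [-2, 4, 4]]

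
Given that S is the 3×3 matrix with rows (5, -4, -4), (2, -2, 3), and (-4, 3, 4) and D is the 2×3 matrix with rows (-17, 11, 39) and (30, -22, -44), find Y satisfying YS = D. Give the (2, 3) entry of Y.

Right-multiplying both sides by S⁻¹ gives Y = DS⁻¹.
det S = 3, so S⁻¹ = [[-17/3, 4/3, -20/3], [-20/3, 4/3, -23/3], [-2/3, 1/3, -2/3]].
Y = DS⁻¹ = [[-17, 11, 39], [30, -22, -44]] · [[-17/3, 4/3, -20/3], [-20/3, 4/3, -23/3], [-2/3, 1/3, -2/3]] = [[-3, 5, 3], [6, -4, -2]].

-2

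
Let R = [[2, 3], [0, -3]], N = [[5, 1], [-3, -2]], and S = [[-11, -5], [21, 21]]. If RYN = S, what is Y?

Left-multiply by R⁻¹ and right-multiply by N⁻¹: Y = R⁻¹SN⁻¹.
det R = -6; the adjugate gives R⁻¹ = [[1/2, 1/2], [0, -1/3]].
N has determinant -7; N⁻¹ = [[2/7, 1/7], [-3/7, -5/7]].
R⁻¹S = [[5, 8], [-7, -7]].
Y = (R⁻¹S)N⁻¹ = [[-2, -5], [1, 4]].

Y = [[-2, -5], [1, 4]]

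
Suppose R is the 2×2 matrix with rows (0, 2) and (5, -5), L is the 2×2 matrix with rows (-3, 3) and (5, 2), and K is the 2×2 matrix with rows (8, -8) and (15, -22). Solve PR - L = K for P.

PR = K + L = [[5, -5], [20, -20]].
Since R sits to the right of P, P = (K + L)R⁻¹.
det R = -10; the adjugate gives R⁻¹ = [[1/2, 1/5], [1/2, 0]].
P = (K + L)R⁻¹ = [[0, 1], [0, 4]].

P = [[0, 1], [0, 4]]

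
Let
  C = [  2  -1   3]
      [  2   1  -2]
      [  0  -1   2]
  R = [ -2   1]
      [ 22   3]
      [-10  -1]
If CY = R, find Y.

Y = [[6, 1], [2, 1], [-4, 0]]

C is on the left of Y, so left-multiply by C⁻¹: Y = C⁻¹R.
C has determinant -2; C⁻¹ = [[0, 1/2, 1/2], [2, -2, -5], [1, -1, -2]].
Y = C⁻¹R = [[0, 1/2, 1/2], [2, -2, -5], [1, -1, -2]] · [[-2, 1], [22, 3], [-10, -1]] = [[6, 1], [2, 1], [-4, 0]].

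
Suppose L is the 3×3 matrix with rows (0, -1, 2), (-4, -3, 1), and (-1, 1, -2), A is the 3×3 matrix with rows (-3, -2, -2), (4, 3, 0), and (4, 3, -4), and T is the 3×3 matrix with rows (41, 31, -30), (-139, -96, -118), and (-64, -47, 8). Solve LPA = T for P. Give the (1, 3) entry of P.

P = L⁻¹TA⁻¹ (apply L⁻¹ on the left and A⁻¹ on the right).
L has determinant -5; L⁻¹ = [[-1, 0, -1], [9/5, -2/5, 8/5], [7/5, -1/5, 4/5]].
det A = 4, so A⁻¹ = [[-3, -7/2, 3/2], [4, 5, -2], [0, 1/4, -1/4]].
L⁻¹T = [[23, 16, 22], [27, 19, 6], [34, 25, -12]].
P = (L⁻¹T)A⁻¹ = [[-5, 5, -3], [-5, 2, 1], [-2, 3, 4]].

-3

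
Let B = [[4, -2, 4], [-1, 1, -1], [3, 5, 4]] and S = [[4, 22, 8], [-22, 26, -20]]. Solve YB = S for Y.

Y = [[-3, -4, 4], [-6, 4, 2]]

Since B sits to the right of Y, Y = SB⁻¹.
B has determinant 2; B⁻¹ = [[9/2, 14, -1], [1/2, 2, 0], [-4, -13, 1]].
Y = SB⁻¹ = [[4, 22, 8], [-22, 26, -20]] · [[9/2, 14, -1], [1/2, 2, 0], [-4, -13, 1]] = [[-3, -4, 4], [-6, 4, 2]].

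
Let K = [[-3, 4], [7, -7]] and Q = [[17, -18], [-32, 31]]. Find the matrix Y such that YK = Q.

Y = [[-1, 2], [-1, -5]]

K is on the right of Y, so right-multiply by K⁻¹: Y = QK⁻¹.
det K = -7, so K⁻¹ = [[1, 4/7], [1, 3/7]].
Y = QK⁻¹ = [[17, -18], [-32, 31]] · [[1, 4/7], [1, 3/7]] = [[-1, 2], [-1, -5]].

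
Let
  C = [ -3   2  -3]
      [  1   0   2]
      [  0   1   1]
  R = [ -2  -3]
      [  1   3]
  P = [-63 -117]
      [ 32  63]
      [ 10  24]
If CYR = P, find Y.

Y = [[-1, 4], [3, 3], [-5, 3]]

Left-multiply by C⁻¹ and right-multiply by R⁻¹: Y = C⁻¹PR⁻¹.
det C = 1, so C⁻¹ = [[-2, -5, 4], [-1, -3, 3], [1, 3, -2]].
R has determinant -3; R⁻¹ = [[-1, -1], [1/3, 2/3]].
C⁻¹P = [[6, 15], [-3, 0], [13, 24]].
Y = (C⁻¹P)R⁻¹ = [[-1, 4], [3, 3], [-5, 3]].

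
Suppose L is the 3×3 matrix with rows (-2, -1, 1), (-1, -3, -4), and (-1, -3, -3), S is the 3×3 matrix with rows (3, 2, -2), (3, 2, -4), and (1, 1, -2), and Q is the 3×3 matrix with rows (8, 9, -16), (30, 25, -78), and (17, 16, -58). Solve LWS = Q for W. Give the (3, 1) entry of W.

Left-multiply by L⁻¹ and right-multiply by S⁻¹: W = L⁻¹QS⁻¹.
det L = 5; the adjugate gives L⁻¹ = [[-3/5, -6/5, 7/5], [1/5, 7/5, -9/5], [0, -1, 1]].
det S = 2; the adjugate gives S⁻¹ = [[0, 1, -2], [1, -2, 3], [1/2, -1/2, 0]].
L⁻¹Q = [[-17, -13, 22], [13, 8, -8], [-13, -9, 20]].
W = (L⁻¹Q)S⁻¹ = [[-2, -2, -5], [4, 1, -2], [1, -5, -1]].

1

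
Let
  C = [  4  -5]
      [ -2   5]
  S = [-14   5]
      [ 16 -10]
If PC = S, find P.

Right-multiplying both sides by C⁻¹ gives P = SC⁻¹.
det C = 10; the adjugate gives C⁻¹ = [[1/2, 1/2], [1/5, 2/5]].
P = SC⁻¹ = [[-14, 5], [16, -10]] · [[1/2, 1/2], [1/5, 2/5]] = [[-6, -5], [6, 4]].

P = [[-6, -5], [6, 4]]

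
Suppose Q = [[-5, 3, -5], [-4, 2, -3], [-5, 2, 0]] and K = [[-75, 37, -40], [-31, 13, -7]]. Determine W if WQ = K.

Right-multiplying both sides by Q⁻¹ gives W = KQ⁻¹.
det Q = 5; the adjugate gives Q⁻¹ = [[6/5, -2, 1/5], [3, -5, 1], [2/5, -1, 2/5]].
W = KQ⁻¹ = [[-75, 37, -40], [-31, 13, -7]] · [[6/5, -2, 1/5], [3, -5, 1], [2/5, -1, 2/5]] = [[5, 5, 6], [-1, 4, 4]].

W = [[5, 5, 6], [-1, 4, 4]]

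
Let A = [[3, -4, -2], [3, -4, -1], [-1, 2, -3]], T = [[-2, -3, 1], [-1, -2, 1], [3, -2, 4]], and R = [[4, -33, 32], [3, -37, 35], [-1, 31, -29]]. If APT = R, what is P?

Left-multiply by A⁻¹ and right-multiply by T⁻¹: P = A⁻¹RT⁻¹.
det A = -2; the adjugate gives A⁻¹ = [[-7, 8, 2], [-5, 11/2, 3/2], [-1, 1, 0]].
det T = -1, so T⁻¹ = [[6, -10, 1], [-7, 11, -1], [-8, 13, -1]].
A⁻¹R = [[-6, -3, -2], [-5, 8, -11], [-1, -4, 3]].
P = (A⁻¹R)T⁻¹ = [[1, 1, -1], [2, -5, -2], [-2, 5, 0]].

P = [[1, 1, -1], [2, -5, -2], [-2, 5, 0]]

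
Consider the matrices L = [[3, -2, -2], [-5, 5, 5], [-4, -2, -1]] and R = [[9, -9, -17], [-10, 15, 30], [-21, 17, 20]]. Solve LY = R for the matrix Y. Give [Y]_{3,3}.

2

Since L multiplies Y on the left, Y = L⁻¹R.
L has determinant 5; L⁻¹ = [[1, 2/5, 0], [-5, -11/5, -1], [6, 14/5, 1]].
Y = L⁻¹R = [[1, 2/5, 0], [-5, -11/5, -1], [6, 14/5, 1]] · [[9, -9, -17], [-10, 15, 30], [-21, 17, 20]] = [[5, -3, -5], [-2, -5, -1], [5, 5, 2]].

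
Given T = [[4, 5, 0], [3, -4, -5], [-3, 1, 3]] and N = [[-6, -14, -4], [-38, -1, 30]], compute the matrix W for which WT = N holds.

W = [[-3, -1, -3], [-5, -6, 0]]

Right-multiplying both sides by T⁻¹ gives W = NT⁻¹.
T has determinant 2; T⁻¹ = [[-7/2, -15/2, -25/2], [3, 6, 10], [-9/2, -19/2, -31/2]].
W = NT⁻¹ = [[-6, -14, -4], [-38, -1, 30]] · [[-7/2, -15/2, -25/2], [3, 6, 10], [-9/2, -19/2, -31/2]] = [[-3, -1, -3], [-5, -6, 0]].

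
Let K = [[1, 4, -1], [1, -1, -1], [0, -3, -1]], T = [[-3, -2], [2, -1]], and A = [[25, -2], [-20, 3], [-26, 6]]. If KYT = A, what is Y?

Isolating Y: multiply by K⁻¹ from the left and T⁻¹ from the right, so Y = K⁻¹AT⁻¹.
K has determinant 5; K⁻¹ = [[-2/5, 7/5, -1], [1/5, -1/5, 0], [-3/5, 3/5, -1]].
T has determinant 7; T⁻¹ = [[-1/7, 2/7], [-2/7, -3/7]].
K⁻¹A = [[-12, -1], [9, -1], [-1, -3]].
Y = (K⁻¹A)T⁻¹ = [[2, -3], [-1, 3], [1, 1]].

Y = [[2, -3], [-1, 3], [1, 1]]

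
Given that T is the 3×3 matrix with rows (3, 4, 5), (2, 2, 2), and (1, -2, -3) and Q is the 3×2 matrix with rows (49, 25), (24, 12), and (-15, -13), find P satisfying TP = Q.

P = [[5, 0], [1, 5], [6, 1]]

Since T multiplies P on the left, P = T⁻¹Q.
det T = -4; the adjugate gives T⁻¹ = [[1/2, -1/2, 1/2], [-2, 7/2, -1], [3/2, -5/2, 1/2]].
P = T⁻¹Q = [[1/2, -1/2, 1/2], [-2, 7/2, -1], [3/2, -5/2, 1/2]] · [[49, 25], [24, 12], [-15, -13]] = [[5, 0], [1, 5], [6, 1]].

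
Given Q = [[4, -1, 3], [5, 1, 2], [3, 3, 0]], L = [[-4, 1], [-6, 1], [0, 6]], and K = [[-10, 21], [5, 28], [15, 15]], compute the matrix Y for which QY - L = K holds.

QY = K + L = [[-14, 22], [-1, 29], [15, 21]].
Q is on the left of Y, so left-multiply by Q⁻¹: Y = Q⁻¹(K + L).
Q has determinant 6; Q⁻¹ = [[-1, 3/2, -5/6], [1, -3/2, 7/6], [2, -5/2, 3/2]].
Y = Q⁻¹(K + L) = [[0, 4], [5, 3], [-3, 3]].

Y = [[0, 4], [5, 3], [-3, 3]]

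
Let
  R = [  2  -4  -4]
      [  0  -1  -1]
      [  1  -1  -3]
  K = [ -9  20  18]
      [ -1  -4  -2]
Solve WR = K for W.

Right-multiplying both sides by R⁻¹ gives W = KR⁻¹.
det R = 4, so R⁻¹ = [[1/2, -2, 0], [-1/4, -1/2, 1/2], [1/4, -1/2, -1/2]].
W = KR⁻¹ = [[-9, 20, 18], [-1, -4, -2]] · [[1/2, -2, 0], [-1/4, -1/2, 1/2], [1/4, -1/2, -1/2]] = [[-5, -1, 1], [0, 5, -1]].

W = [[-5, -1, 1], [0, 5, -1]]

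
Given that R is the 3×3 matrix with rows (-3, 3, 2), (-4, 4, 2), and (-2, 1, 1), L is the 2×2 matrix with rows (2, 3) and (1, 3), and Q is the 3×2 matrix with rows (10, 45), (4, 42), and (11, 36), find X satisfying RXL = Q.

X = [[1, -5], [-4, -1], [5, 4]]

Left-multiply by R⁻¹ and right-multiply by L⁻¹: X = R⁻¹QL⁻¹.
det R = 2; the adjugate gives R⁻¹ = [[1, -1/2, -1], [0, 1/2, -1], [2, -3/2, 0]].
L has determinant 3; L⁻¹ = [[1, -1], [-1/3, 2/3]].
R⁻¹Q = [[-3, -12], [-9, -15], [14, 27]].
X = (R⁻¹Q)L⁻¹ = [[1, -5], [-4, -1], [5, 4]].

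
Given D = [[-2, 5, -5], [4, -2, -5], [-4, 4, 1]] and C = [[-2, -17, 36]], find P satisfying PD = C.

P = [[-5, -2, 1]]

Since D sits to the right of P, P = CD⁻¹.
det D = 4; the adjugate gives D⁻¹ = [[9/2, -25/4, -35/4], [4, -11/2, -15/2], [2, -3, -4]].
P = CD⁻¹ = [[-2, -17, 36]] · [[9/2, -25/4, -35/4], [4, -11/2, -15/2], [2, -3, -4]] = [[-5, -2, 1]].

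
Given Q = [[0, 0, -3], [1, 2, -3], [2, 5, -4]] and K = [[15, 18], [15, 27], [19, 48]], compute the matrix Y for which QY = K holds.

Left-multiplying both sides by Q⁻¹ gives Y = Q⁻¹K.
det Q = -3; the adjugate gives Q⁻¹ = [[-7/3, 5, -2], [2/3, -2, 1], [-1/3, 0, 0]].
Y = Q⁻¹K = [[-7/3, 5, -2], [2/3, -2, 1], [-1/3, 0, 0]] · [[15, 18], [15, 27], [19, 48]] = [[2, -3], [-1, 6], [-5, -6]].

Y = [[2, -3], [-1, 6], [-5, -6]]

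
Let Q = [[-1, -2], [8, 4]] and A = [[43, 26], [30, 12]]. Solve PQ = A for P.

P = [[-3, 5], [2, 4]]

Q is on the right of P, so right-multiply by Q⁻¹: P = AQ⁻¹.
Q has determinant 12; Q⁻¹ = [[1/3, 1/6], [-2/3, -1/12]].
P = AQ⁻¹ = [[43, 26], [30, 12]] · [[1/3, 1/6], [-2/3, -1/12]] = [[-3, 5], [2, 4]].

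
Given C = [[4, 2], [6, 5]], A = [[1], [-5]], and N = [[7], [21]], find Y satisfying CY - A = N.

CY = N + A = [[8], [16]].
Since C multiplies Y on the left, Y = C⁻¹(N + A).
C has determinant 8; C⁻¹ = [[5/8, -1/4], [-3/4, 1/2]].
Y = C⁻¹(N + A) = [[1], [2]].

Y = [[1], [2]]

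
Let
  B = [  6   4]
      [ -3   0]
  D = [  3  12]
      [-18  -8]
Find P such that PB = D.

P = [[3, 5], [-2, 2]]

B is on the right of P, so right-multiply by B⁻¹: P = DB⁻¹.
B has determinant 12; B⁻¹ = [[0, -1/3], [1/4, 1/2]].
P = DB⁻¹ = [[3, 12], [-18, -8]] · [[0, -1/3], [1/4, 1/2]] = [[3, 5], [-2, 2]].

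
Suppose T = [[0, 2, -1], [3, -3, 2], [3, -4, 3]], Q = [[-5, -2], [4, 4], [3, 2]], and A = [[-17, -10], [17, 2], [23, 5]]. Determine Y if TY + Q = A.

TY = A − Q = [[-12, -8], [13, -2], [20, 3]].
Since T multiplies Y on the left, Y = T⁻¹(A − Q).
det T = -3; the adjugate gives T⁻¹ = [[1/3, 2/3, -1/3], [1, -1, 1], [1, -2, 2]].
Y = T⁻¹(A − Q) = [[-2, -5], [-5, -3], [2, 2]].

Y = [[-2, -5], [-5, -3], [2, 2]]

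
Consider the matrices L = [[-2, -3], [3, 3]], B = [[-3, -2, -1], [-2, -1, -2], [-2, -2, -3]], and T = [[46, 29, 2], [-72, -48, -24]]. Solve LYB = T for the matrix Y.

Y = [[4, 3, 4], [4, -3, -4]]

Left-multiply by L⁻¹ and right-multiply by B⁻¹: Y = L⁻¹TB⁻¹.
det L = 3, so L⁻¹ = [[1, 1], [-1, -2/3]].
det B = 5; the adjugate gives B⁻¹ = [[-1/5, -4/5, 3/5], [-2/5, 7/5, -4/5], [2/5, -2/5, -1/5]].
L⁻¹T = [[-26, -19, -22], [2, 3, 14]].
Y = (L⁻¹T)B⁻¹ = [[4, 3, 4], [4, -3, -4]].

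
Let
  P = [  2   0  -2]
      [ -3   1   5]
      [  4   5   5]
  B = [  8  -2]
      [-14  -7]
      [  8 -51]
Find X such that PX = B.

Left-multiplying both sides by P⁻¹ gives X = P⁻¹B.
det P = -2; the adjugate gives P⁻¹ = [[10, 5, -1], [-35/2, -9, 2], [19/2, 5, -1]].
X = P⁻¹B = [[10, 5, -1], [-35/2, -9, 2], [19/2, 5, -1]] · [[8, -2], [-14, -7], [8, -51]] = [[2, -4], [2, -4], [-2, -3]].

X = [[2, -4], [2, -4], [-2, -3]]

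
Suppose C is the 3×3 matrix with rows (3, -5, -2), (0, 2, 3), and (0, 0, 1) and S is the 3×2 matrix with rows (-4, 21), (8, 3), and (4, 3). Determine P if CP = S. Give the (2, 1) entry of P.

Left-multiplying both sides by C⁻¹ gives P = C⁻¹S.
det C = 6; the adjugate gives C⁻¹ = [[1/3, 5/6, -11/6], [0, 1/2, -3/2], [0, 0, 1]].
P = C⁻¹S = [[1/3, 5/6, -11/6], [0, 1/2, -3/2], [0, 0, 1]] · [[-4, 21], [8, 3], [4, 3]] = [[-2, 4], [-2, -3], [4, 3]].

-2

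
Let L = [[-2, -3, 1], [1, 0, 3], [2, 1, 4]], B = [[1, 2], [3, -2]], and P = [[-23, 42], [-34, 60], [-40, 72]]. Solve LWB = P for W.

W = [[-1, -4], [-1, 5], [5, -4]]

Left-multiply by L⁻¹ and right-multiply by B⁻¹: W = L⁻¹PB⁻¹.
det L = 1; the adjugate gives L⁻¹ = [[-3, 13, -9], [2, -10, 7], [1, -4, 3]].
det B = -8; the adjugate gives B⁻¹ = [[1/4, 1/4], [3/8, -1/8]].
L⁻¹P = [[-13, 6], [14, -12], [-7, 18]].
W = (L⁻¹P)B⁻¹ = [[-1, -4], [-1, 5], [5, -4]].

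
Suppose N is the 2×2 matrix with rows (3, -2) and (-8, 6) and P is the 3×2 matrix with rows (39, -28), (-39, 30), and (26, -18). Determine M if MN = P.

Right-multiplying both sides by N⁻¹ gives M = PN⁻¹.
det N = 2; the adjugate gives N⁻¹ = [[3, 1], [4, 3/2]].
M = PN⁻¹ = [[39, -28], [-39, 30], [26, -18]] · [[3, 1], [4, 3/2]] = [[5, -3], [3, 6], [6, -1]].

M = [[5, -3], [3, 6], [6, -1]]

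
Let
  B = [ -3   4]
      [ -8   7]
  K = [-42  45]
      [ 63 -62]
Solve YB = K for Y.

Y = [[6, 3], [-5, -6]]

Right-multiplying both sides by B⁻¹ gives Y = KB⁻¹.
det B = 11; the adjugate gives B⁻¹ = [[7/11, -4/11], [8/11, -3/11]].
Y = KB⁻¹ = [[-42, 45], [63, -62]] · [[7/11, -4/11], [8/11, -3/11]] = [[6, 3], [-5, -6]].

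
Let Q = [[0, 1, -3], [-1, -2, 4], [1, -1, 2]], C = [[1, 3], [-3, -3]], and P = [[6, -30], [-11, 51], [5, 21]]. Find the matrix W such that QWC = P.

Isolating W: multiply by Q⁻¹ from the left and C⁻¹ from the right, so W = Q⁻¹PC⁻¹.
det Q = -3; the adjugate gives Q⁻¹ = [[0, -1/3, 2/3], [-2, -1, -1], [-1, -1/3, -1/3]].
det C = 6; the adjugate gives C⁻¹ = [[-1/2, -1/2], [1/2, 1/6]].
Q⁻¹P = [[7, -3], [-6, -12], [-4, 6]].
W = (Q⁻¹P)C⁻¹ = [[-5, -4], [-3, 1], [5, 3]].

W = [[-5, -4], [-3, 1], [5, 3]]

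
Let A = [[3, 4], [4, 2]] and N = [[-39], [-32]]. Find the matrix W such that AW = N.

W = [[-5], [-6]]

Left-multiplying both sides by A⁻¹ gives W = A⁻¹N.
det A = -10; the adjugate gives A⁻¹ = [[-1/5, 2/5], [2/5, -3/10]].
W = A⁻¹N = [[-1/5, 2/5], [2/5, -3/10]] · [[-39], [-32]] = [[-5], [-6]].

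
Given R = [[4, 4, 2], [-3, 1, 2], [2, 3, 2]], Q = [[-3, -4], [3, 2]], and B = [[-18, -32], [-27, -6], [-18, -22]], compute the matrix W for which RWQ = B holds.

W = R⁻¹BQ⁻¹ (apply R⁻¹ on the left and Q⁻¹ on the right).
det R = 2; the adjugate gives R⁻¹ = [[-2, -1, 3], [5, 2, -7], [-11/2, -2, 8]].
det Q = 6, so Q⁻¹ = [[1/3, 2/3], [-1/2, -1/2]].
R⁻¹B = [[9, 4], [-18, -18], [9, 12]].
W = (R⁻¹B)Q⁻¹ = [[1, 4], [3, -3], [-3, 0]].

W = [[1, 4], [3, -3], [-3, 0]]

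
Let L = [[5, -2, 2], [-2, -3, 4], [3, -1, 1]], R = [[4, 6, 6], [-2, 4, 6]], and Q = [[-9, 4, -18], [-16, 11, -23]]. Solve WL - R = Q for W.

W = [[-3, -2, 2], [-5, -2, 1]]

WL = Q + R = [[-5, 10, -12], [-18, 15, -17]].
Right-multiplying both sides by L⁻¹ gives W = (Q + R)L⁻¹.
det L = -1, so L⁻¹ = [[-1, 0, 2], [-14, 1, 24], [-11, 1, 19]].
W = (Q + R)L⁻¹ = [[-3, -2, 2], [-5, -2, 1]].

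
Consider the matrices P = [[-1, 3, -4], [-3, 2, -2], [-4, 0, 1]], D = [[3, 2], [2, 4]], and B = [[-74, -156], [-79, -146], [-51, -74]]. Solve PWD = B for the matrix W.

W = [[1, 5], [-3, -5], [-3, 5]]

Left-multiply by P⁻¹ and right-multiply by D⁻¹: W = P⁻¹BD⁻¹.
P has determinant -1; P⁻¹ = [[-2, 3, -2], [-11, 17, -10], [-8, 12, -7]].
D has determinant 8; D⁻¹ = [[1/2, -1/4], [-1/4, 3/8]].
P⁻¹B = [[13, 22], [-19, -26], [1, 14]].
W = (P⁻¹B)D⁻¹ = [[1, 5], [-3, -5], [-3, 5]].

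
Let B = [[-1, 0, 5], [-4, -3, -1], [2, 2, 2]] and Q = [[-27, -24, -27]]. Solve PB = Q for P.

P = [[-3, 6, -3]]

B is on the right of P, so right-multiply by B⁻¹: P = QB⁻¹.
B has determinant -6; B⁻¹ = [[2/3, -5/3, -5/2], [-1, 2, 7/2], [1/3, -1/3, -1/2]].
P = QB⁻¹ = [[-27, -24, -27]] · [[2/3, -5/3, -5/2], [-1, 2, 7/2], [1/3, -1/3, -1/2]] = [[-3, 6, -3]].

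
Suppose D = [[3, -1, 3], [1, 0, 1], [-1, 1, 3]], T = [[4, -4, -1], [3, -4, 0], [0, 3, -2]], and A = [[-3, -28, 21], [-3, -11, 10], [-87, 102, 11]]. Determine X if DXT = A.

X = [[3, 2, -5], [-3, 2, -3], [-3, -3, 0]]

Isolating X: multiply by D⁻¹ from the left and T⁻¹ from the right, so X = D⁻¹AT⁻¹.
det D = 4, so D⁻¹ = [[-1/4, 3/2, -1/4], [-1, 3, 0], [1/4, -1/2, 1/4]].
det T = -1; the adjugate gives T⁻¹ = [[-8, 11, 4], [-6, 8, 3], [-9, 12, 4]].
D⁻¹A = [[18, -35, 7], [-6, -5, 9], [-21, 24, 3]].
X = (D⁻¹A)T⁻¹ = [[3, 2, -5], [-3, 2, -3], [-3, -3, 0]].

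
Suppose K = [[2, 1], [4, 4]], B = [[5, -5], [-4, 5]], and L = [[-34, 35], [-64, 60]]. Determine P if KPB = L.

P = [[-2, 2], [-2, -3]]

Left-multiply by K⁻¹ and right-multiply by B⁻¹: P = K⁻¹LB⁻¹.
K has determinant 4; K⁻¹ = [[1, -1/4], [-1, 1/2]].
B has determinant 5; B⁻¹ = [[1, 1], [4/5, 1]].
K⁻¹L = [[-18, 20], [2, -5]].
P = (K⁻¹L)B⁻¹ = [[-2, 2], [-2, -3]].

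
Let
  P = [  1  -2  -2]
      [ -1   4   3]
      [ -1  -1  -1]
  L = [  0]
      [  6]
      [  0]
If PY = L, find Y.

Y = [[0], [6], [-6]]

Left-multiplying both sides by P⁻¹ gives Y = P⁻¹L.
det P = -3, so P⁻¹ = [[1/3, 0, -2/3], [4/3, 1, 1/3], [-5/3, -1, -2/3]].
Y = P⁻¹L = [[1/3, 0, -2/3], [4/3, 1, 1/3], [-5/3, -1, -2/3]] · [[0], [6], [0]] = [[0], [6], [-6]].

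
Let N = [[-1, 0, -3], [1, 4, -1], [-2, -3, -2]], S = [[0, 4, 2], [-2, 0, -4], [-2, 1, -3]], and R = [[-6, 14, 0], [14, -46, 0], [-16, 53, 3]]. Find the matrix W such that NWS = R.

Isolating W: multiply by N⁻¹ from the left and S⁻¹ from the right, so W = N⁻¹RS⁻¹.
det N = -4; the adjugate gives N⁻¹ = [[11/4, -9/4, -3], [-1, 1, 1], [-5/4, 3/4, 1]].
S has determinant 4; S⁻¹ = [[1, 7/2, -4], [1/2, 1, -1], [-1/2, -2, 2]].
N⁻¹R = [[0, -17, -9], [4, -7, 3], [2, 1, 3]].
W = (N⁻¹R)S⁻¹ = [[-4, 1, -1], [-1, 1, -3], [1, 2, -3]].

W = [[-4, 1, -1], [-1, 1, -3], [1, 2, -3]]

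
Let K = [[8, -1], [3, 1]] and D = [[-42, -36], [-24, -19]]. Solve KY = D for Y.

Y = [[-6, -5], [-6, -4]]

Left-multiplying both sides by K⁻¹ gives Y = K⁻¹D.
det K = 11, so K⁻¹ = [[1/11, 1/11], [-3/11, 8/11]].
Y = K⁻¹D = [[1/11, 1/11], [-3/11, 8/11]] · [[-42, -36], [-24, -19]] = [[-6, -5], [-6, -4]].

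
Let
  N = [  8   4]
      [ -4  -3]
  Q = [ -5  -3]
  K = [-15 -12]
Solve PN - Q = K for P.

PN = K + Q = [[-20, -15]].
Right-multiplying both sides by N⁻¹ gives P = (K + Q)N⁻¹.
det N = -8; the adjugate gives N⁻¹ = [[3/8, 1/2], [-1/2, -1]].
P = (K + Q)N⁻¹ = [[0, 5]].

P = [[0, 5]]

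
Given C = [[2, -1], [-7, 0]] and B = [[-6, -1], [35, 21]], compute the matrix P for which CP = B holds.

P = [[-5, -3], [-4, -5]]

Left-multiplying both sides by C⁻¹ gives P = C⁻¹B.
C has determinant -7; C⁻¹ = [[0, -1/7], [-1, -2/7]].
P = C⁻¹B = [[0, -1/7], [-1, -2/7]] · [[-6, -1], [35, 21]] = [[-5, -3], [-4, -5]].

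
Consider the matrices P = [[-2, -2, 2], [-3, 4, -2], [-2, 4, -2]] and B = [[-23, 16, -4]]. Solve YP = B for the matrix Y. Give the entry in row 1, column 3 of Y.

Since P sits to the right of Y, Y = BP⁻¹.
det P = -4, so P⁻¹ = [[0, -1, 1], [1/2, -2, 5/2], [1, -3, 7/2]].
Y = BP⁻¹ = [[-23, 16, -4]] · [[0, -1, 1], [1/2, -2, 5/2], [1, -3, 7/2]] = [[4, 3, 3]].

3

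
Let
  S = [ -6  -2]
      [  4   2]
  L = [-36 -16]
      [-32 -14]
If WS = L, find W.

Since S sits to the right of W, W = LS⁻¹.
det S = -4; the adjugate gives S⁻¹ = [[-1/2, -1/2], [1, 3/2]].
W = LS⁻¹ = [[-36, -16], [-32, -14]] · [[-1/2, -1/2], [1, 3/2]] = [[2, -6], [2, -5]].

W = [[2, -6], [2, -5]]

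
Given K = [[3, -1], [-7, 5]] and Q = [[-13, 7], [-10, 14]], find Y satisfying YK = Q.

Y = [[-2, 1], [6, 4]]

Since K sits to the right of Y, Y = QK⁻¹.
det K = 8, so K⁻¹ = [[5/8, 1/8], [7/8, 3/8]].
Y = QK⁻¹ = [[-13, 7], [-10, 14]] · [[5/8, 1/8], [7/8, 3/8]] = [[-2, 1], [6, 4]].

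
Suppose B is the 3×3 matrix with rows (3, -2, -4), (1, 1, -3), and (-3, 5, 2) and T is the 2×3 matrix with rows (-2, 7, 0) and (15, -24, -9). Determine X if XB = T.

X = [[3, -2, 3], [3, -3, -3]]

B is on the right of X, so right-multiply by B⁻¹: X = TB⁻¹.
det B = 5, so B⁻¹ = [[17/5, -16/5, 2], [7/5, -6/5, 1], [8/5, -9/5, 1]].
X = TB⁻¹ = [[-2, 7, 0], [15, -24, -9]] · [[17/5, -16/5, 2], [7/5, -6/5, 1], [8/5, -9/5, 1]] = [[3, -2, 3], [3, -3, -3]].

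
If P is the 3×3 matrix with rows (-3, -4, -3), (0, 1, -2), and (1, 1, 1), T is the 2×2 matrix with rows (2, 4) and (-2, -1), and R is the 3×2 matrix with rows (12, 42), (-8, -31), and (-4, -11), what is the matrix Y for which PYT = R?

Y = [[-3, 1], [-3, -3], [3, 1]]

Y = P⁻¹RT⁻¹ (apply P⁻¹ on the left and T⁻¹ on the right).
det P = 2, so P⁻¹ = [[3/2, 1/2, 11/2], [-1, 0, -3], [-1/2, -1/2, -3/2]].
det T = 6; the adjugate gives T⁻¹ = [[-1/6, -2/3], [1/3, 1/3]].
P⁻¹R = [[-8, -13], [0, -9], [4, 11]].
Y = (P⁻¹R)T⁻¹ = [[-3, 1], [-3, -3], [3, 1]].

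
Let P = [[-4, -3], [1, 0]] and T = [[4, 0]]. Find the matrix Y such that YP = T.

Y = [[0, 4]]

P is on the right of Y, so right-multiply by P⁻¹: Y = TP⁻¹.
P has determinant 3; P⁻¹ = [[0, 1], [-1/3, -4/3]].
Y = TP⁻¹ = [[4, 0]] · [[0, 1], [-1/3, -4/3]] = [[0, 4]].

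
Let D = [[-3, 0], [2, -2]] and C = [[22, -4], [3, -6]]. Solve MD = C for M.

M = [[-6, 2], [1, 3]]

Since D sits to the right of M, M = CD⁻¹.
det D = 6, so D⁻¹ = [[-1/3, 0], [-1/3, -1/2]].
M = CD⁻¹ = [[22, -4], [3, -6]] · [[-1/3, 0], [-1/3, -1/2]] = [[-6, 2], [1, 3]].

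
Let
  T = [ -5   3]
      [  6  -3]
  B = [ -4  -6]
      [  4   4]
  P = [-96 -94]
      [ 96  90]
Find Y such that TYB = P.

Y = [[2, 2], [3, -5]]

Isolating Y: multiply by T⁻¹ from the left and B⁻¹ from the right, so Y = T⁻¹PB⁻¹.
det T = -3, so T⁻¹ = [[1, 1], [2, 5/3]].
det B = 8, so B⁻¹ = [[1/2, 3/4], [-1/2, -1/2]].
T⁻¹P = [[0, -4], [-32, -38]].
Y = (T⁻¹P)B⁻¹ = [[2, 2], [3, -5]].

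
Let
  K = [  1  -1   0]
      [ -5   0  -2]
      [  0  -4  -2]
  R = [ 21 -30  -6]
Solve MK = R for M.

Right-multiplying both sides by K⁻¹ gives M = RK⁻¹.
det K = 2, so K⁻¹ = [[-4, -1, 1], [-5, -1, 1], [10, 2, -5/2]].
M = RK⁻¹ = [[21, -30, -6]] · [[-4, -1, 1], [-5, -1, 1], [10, 2, -5/2]] = [[6, -3, 6]].

M = [[6, -3, 6]]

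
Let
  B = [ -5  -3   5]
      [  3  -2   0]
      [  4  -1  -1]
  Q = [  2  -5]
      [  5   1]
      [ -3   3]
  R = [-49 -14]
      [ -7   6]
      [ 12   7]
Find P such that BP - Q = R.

P = [[2, 1], [4, -2], [-5, -4]]

BP = R + Q = [[-47, -19], [-2, 7], [9, 10]].
B is on the left of P, so left-multiply by B⁻¹: P = B⁻¹(R + Q).
det B = 6; the adjugate gives B⁻¹ = [[1/3, -4/3, 5/3], [1/2, -5/2, 5/2], [5/6, -17/6, 19/6]].
P = B⁻¹(R + Q) = [[2, 1], [4, -2], [-5, -4]].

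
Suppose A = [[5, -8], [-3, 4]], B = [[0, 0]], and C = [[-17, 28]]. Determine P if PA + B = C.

P = [[-4, -1]]

PA = C − B = [[-17, 28]].
Since A sits to the right of P, P = (C − B)A⁻¹.
A has determinant -4; A⁻¹ = [[-1, -2], [-3/4, -5/4]].
P = (C − B)A⁻¹ = [[-4, -1]].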